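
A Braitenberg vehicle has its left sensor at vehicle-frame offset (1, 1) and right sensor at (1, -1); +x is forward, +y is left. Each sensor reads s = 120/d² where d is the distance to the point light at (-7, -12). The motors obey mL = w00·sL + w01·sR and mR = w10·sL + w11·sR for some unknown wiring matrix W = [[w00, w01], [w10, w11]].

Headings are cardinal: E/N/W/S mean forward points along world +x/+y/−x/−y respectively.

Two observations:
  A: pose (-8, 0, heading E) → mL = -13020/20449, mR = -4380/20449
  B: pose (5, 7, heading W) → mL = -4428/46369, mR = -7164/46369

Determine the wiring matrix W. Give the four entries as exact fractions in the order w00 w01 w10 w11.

1/2 -1 -1 1/2

obs A: pose=(-8,0,E) → sL=120/169, sR=120/121, mL=-13020/20449, mR=-4380/20449
obs B: pose=(5,7,W) → sL=24/89, sR=120/521, mL=-4428/46369, mR=-7164/46369
sensor matrix S = [[120/169, 120/121], [24/89, 120/521]]; det S = -98507520/948199681
solve [mL_A; mL_B] = S·[w00; w01] and [mR_A; mR_B] = S·[w10; w11]:
  w00 = 1/2, w01 = -1, w10 = -1, w11 = 1/2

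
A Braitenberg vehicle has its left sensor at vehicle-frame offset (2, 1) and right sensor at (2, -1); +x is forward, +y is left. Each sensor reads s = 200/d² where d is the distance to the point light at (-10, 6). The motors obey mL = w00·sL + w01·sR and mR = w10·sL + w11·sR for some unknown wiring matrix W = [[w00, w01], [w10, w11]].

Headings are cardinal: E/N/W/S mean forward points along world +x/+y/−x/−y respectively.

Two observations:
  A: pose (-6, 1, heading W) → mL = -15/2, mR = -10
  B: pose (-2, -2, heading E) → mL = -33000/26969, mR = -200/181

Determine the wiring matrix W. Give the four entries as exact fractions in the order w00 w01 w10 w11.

-1/2 -1/2 0 -1

obs A: pose=(-6,1,W) → sL=5, sR=10, mL=-15/2, mR=-10
obs B: pose=(-2,-2,E) → sL=200/149, sR=200/181, mL=-33000/26969, mR=-200/181
sensor matrix S = [[5, 10], [200/149, 200/181]]; det S = -213000/26969
solve [mL_A; mL_B] = S·[w00; w01] and [mR_A; mR_B] = S·[w10; w11]:
  w00 = -1/2, w01 = -1/2, w10 = 0, w11 = -1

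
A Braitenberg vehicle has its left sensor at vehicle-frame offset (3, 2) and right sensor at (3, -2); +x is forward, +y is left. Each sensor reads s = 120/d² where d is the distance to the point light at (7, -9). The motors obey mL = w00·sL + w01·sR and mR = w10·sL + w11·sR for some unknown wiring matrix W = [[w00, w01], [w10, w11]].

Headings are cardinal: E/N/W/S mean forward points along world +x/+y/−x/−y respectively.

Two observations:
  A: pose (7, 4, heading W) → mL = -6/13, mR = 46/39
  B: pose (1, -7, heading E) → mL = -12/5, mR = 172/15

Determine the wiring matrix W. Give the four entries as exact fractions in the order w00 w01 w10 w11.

-1/2 0 1 1/2

obs A: pose=(7,4,W) → sL=12/13, sR=20/39, mL=-6/13, mR=46/39
obs B: pose=(1,-7,E) → sL=24/5, sR=40/3, mL=-12/5, mR=172/15
sensor matrix S = [[12/13, 20/39], [24/5, 40/3]]; det S = 128/13
solve [mL_A; mL_B] = S·[w00; w01] and [mR_A; mR_B] = S·[w10; w11]:
  w00 = -1/2, w01 = 0, w10 = 1, w11 = 1/2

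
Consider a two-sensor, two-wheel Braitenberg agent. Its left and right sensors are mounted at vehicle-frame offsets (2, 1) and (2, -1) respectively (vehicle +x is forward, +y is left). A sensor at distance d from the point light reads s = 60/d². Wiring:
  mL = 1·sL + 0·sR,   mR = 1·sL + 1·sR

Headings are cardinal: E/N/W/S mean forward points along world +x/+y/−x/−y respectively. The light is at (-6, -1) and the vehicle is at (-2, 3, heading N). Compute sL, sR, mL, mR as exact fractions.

left sensor world pos  = (-3, 5); dL² = 45
right sensor world pos = (-1, 5); dR² = 61
sL = 60/45 = 4/3
sR = 60/61 = 60/61
mL = 1·sL + 0·sR = 4/3
mR = 1·sL + 1·sR = 424/183

4/3 60/61 4/3 424/183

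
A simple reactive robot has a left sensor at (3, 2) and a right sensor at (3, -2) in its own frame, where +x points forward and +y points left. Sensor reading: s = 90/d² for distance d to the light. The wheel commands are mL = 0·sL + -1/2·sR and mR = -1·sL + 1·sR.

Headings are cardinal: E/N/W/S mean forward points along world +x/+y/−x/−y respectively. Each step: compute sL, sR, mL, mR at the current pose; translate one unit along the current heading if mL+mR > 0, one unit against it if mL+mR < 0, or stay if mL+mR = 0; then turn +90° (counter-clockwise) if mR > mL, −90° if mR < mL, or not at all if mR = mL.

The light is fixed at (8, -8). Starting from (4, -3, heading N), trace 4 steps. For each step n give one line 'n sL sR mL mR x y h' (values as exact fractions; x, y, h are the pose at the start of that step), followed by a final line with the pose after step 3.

0 9/10 45/34 -45/68 36/85 4 -3 N
1 90/53 18/17 -9/17 -576/901 4 -4 W
2 45/37 9/5 -9/10 108/185 5 -4 N
3 90/37 90/61 -45/61 -2160/2257 5 -5 W
final 6 -5 N

n=0: pose=(4,-3,N); sL=9/10, sR=45/34; mL=-45/68, mR=36/85; mL+mR=-81/340 → advance -1; mR−mL=369/340 → turn +1·90°
n=1: pose=(4,-4,W); sL=90/53, sR=18/17; mL=-9/17, mR=-576/901; mL+mR=-1053/901 → advance -1; mR−mL=-99/901 → turn -1·90°
n=2: pose=(5,-4,N); sL=45/37, sR=9/5; mL=-9/10, mR=108/185; mL+mR=-117/370 → advance -1; mR−mL=549/370 → turn +1·90°
n=3: pose=(5,-5,W); sL=90/37, sR=90/61; mL=-45/61, mR=-2160/2257; mL+mR=-3825/2257 → advance -1; mR−mL=-495/2257 → turn -1·90°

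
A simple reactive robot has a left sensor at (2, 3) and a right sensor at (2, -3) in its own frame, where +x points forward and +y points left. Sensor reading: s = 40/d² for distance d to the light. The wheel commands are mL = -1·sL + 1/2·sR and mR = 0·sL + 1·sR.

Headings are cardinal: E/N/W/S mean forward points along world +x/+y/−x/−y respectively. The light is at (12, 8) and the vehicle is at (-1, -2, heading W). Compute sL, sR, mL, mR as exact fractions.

left sensor world pos  = (-3, -5); dL² = 394
right sensor world pos = (-3, 1); dR² = 274
sL = 40/394 = 20/197
sR = 40/274 = 20/137
mL = -1·sL + 1/2·sR = -770/26989
mR = 0·sL + 1·sR = 20/137

20/197 20/137 -770/26989 20/137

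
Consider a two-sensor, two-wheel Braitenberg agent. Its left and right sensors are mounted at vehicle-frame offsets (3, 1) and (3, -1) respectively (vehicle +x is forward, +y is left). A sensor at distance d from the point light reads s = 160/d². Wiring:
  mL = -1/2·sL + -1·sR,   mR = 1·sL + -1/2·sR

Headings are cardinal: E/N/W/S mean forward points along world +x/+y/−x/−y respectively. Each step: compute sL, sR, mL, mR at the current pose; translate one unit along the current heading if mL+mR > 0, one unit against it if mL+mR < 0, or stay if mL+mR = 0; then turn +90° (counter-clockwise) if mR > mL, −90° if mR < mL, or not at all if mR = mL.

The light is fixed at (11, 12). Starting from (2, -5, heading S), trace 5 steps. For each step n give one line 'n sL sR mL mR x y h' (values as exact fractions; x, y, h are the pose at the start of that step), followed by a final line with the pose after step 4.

0 10/29 8/25 -357/725 134/725 2 -5 S
1 160/261 32/65 -13552/16965 6224/16965 2 -4 E
2 16/29 16/25 -664/725 168/725 1 -4 N
3 160/493 32/85 -1328/2465 336/2465 1 -5 W
4 10/29 8/25 -357/725 134/725 2 -5 S
final 2 -4 E

n=0: pose=(2,-5,S); sL=10/29, sR=8/25; mL=-357/725, mR=134/725; mL+mR=-223/725 → advance -1; mR−mL=491/725 → turn +1·90°
n=1: pose=(2,-4,E); sL=160/261, sR=32/65; mL=-13552/16965, mR=6224/16965; mL+mR=-7328/16965 → advance -1; mR−mL=6592/5655 → turn +1·90°
n=2: pose=(1,-4,N); sL=16/29, sR=16/25; mL=-664/725, mR=168/725; mL+mR=-496/725 → advance -1; mR−mL=832/725 → turn +1·90°
n=3: pose=(1,-5,W); sL=160/493, sR=32/85; mL=-1328/2465, mR=336/2465; mL+mR=-992/2465 → advance -1; mR−mL=1664/2465 → turn +1·90°
n=4: pose=(2,-5,S); sL=10/29, sR=8/25; mL=-357/725, mR=134/725; mL+mR=-223/725 → advance -1; mR−mL=491/725 → turn +1·90°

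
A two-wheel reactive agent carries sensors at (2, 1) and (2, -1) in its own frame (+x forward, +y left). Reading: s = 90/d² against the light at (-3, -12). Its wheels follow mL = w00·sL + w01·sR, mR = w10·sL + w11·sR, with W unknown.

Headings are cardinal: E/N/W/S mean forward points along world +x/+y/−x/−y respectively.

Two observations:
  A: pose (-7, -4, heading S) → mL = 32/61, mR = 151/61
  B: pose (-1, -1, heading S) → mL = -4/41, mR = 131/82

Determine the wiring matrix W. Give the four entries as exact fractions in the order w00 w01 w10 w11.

obs A: pose=(-7,-4,S) → sL=2, sR=90/61, mL=32/61, mR=151/61
obs B: pose=(-1,-1,S) → sL=1, sR=45/41, mL=-4/41, mR=131/82
sensor matrix S = [[2, 90/61], [1, 45/41]]; det S = 1800/2501
solve [mL_A; mL_B] = S·[w00; w01] and [mR_A; mR_B] = S·[w10; w11]:
  w00 = 1, w01 = -1, w10 = 1/2, w11 = 1

1 -1 1/2 1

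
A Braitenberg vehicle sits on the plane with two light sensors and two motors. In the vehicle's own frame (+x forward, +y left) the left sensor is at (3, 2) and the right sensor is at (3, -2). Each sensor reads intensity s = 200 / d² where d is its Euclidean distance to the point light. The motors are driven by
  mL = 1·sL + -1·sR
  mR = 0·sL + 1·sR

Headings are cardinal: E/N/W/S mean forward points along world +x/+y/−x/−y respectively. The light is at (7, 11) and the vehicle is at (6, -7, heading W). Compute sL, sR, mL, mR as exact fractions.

left sensor world pos  = (3, -9); dL² = 416
right sensor world pos = (3, -5); dR² = 272
sL = 200/416 = 25/52
sR = 200/272 = 25/34
mL = 1·sL + -1·sR = -225/884
mR = 0·sL + 1·sR = 25/34

25/52 25/34 -225/884 25/34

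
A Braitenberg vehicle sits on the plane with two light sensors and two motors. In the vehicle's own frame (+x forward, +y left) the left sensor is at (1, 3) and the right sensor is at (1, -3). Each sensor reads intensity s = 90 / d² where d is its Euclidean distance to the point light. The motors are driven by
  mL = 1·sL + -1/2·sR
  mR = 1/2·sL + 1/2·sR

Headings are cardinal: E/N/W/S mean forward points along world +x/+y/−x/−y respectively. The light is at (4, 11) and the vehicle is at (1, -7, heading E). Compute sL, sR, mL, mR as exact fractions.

left sensor world pos  = (2, -4); dL² = 229
right sensor world pos = (2, -10); dR² = 445
sL = 90/229 = 90/229
sR = 90/445 = 18/89
mL = 1·sL + -1/2·sR = 5949/20381
mR = 1/2·sL + 1/2·sR = 6066/20381

90/229 18/89 5949/20381 6066/20381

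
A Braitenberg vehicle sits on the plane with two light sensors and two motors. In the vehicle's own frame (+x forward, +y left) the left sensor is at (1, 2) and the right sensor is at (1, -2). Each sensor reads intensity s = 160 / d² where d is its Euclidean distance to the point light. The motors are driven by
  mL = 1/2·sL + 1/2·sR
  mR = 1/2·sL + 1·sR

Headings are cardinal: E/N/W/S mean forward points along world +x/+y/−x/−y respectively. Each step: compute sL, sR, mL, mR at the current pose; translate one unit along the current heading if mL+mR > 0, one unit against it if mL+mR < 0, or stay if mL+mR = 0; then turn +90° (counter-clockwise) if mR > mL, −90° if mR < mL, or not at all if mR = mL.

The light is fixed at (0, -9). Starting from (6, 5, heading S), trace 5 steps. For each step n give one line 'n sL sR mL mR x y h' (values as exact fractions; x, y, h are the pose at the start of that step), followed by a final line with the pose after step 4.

n=0: pose=(6,5,S); sL=160/233, sR=32/37; mL=6688/8621, mR=10416/8621; mL+mR=17104/8621 → advance +1; mR−mL=16/37 → turn +1·90°
n=1: pose=(6,4,E); sL=80/137, sR=16/17; mL=1776/2329, mR=2872/2329; mL+mR=4648/2329 → advance +1; mR−mL=8/17 → turn +1·90°
n=2: pose=(7,4,N); sL=160/221, sR=160/277; mL=39840/61217, mR=57520/61217; mL+mR=97360/61217 → advance +1; mR−mL=80/277 → turn +1·90°
n=3: pose=(7,5,W); sL=8/9, sR=40/73; mL=472/657, mR=652/657; mL+mR=1124/657 → advance +1; mR−mL=20/73 → turn +1·90°
n=4: pose=(6,5,S); sL=160/233, sR=32/37; mL=6688/8621, mR=10416/8621; mL+mR=17104/8621 → advance +1; mR−mL=16/37 → turn +1·90°

0 160/233 32/37 6688/8621 10416/8621 6 5 S
1 80/137 16/17 1776/2329 2872/2329 6 4 E
2 160/221 160/277 39840/61217 57520/61217 7 4 N
3 8/9 40/73 472/657 652/657 7 5 W
4 160/233 32/37 6688/8621 10416/8621 6 5 S
final 6 4 E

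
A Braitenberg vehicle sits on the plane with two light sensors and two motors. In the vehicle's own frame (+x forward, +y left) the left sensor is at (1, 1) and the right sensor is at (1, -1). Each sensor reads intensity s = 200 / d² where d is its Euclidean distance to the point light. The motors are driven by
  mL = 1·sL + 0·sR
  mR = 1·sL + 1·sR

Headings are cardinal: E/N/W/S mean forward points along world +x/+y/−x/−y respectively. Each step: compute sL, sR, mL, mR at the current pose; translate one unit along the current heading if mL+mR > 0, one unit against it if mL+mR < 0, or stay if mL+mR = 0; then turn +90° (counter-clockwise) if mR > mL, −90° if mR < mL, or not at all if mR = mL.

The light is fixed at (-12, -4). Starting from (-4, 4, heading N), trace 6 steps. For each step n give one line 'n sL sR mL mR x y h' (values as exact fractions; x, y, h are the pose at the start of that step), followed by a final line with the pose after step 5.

0 20/13 100/81 20/13 2920/1053 -4 4 N
1 200/113 200/149 200/113 52400/16837 -4 5 W
2 25/16 2 25/16 57/16 -5 5 S
3 40/29 200/113 40/29 10320/3277 -5 4 E
4 20/13 100/81 20/13 2920/1053 -4 4 N
5 200/113 200/149 200/113 52400/16837 -4 5 W
final -5 5 S

n=0: pose=(-4,4,N); sL=20/13, sR=100/81; mL=20/13, mR=2920/1053; mL+mR=4540/1053 → advance +1; mR−mL=100/81 → turn +1·90°
n=1: pose=(-4,5,W); sL=200/113, sR=200/149; mL=200/113, mR=52400/16837; mL+mR=82200/16837 → advance +1; mR−mL=200/149 → turn +1·90°
n=2: pose=(-5,5,S); sL=25/16, sR=2; mL=25/16, mR=57/16; mL+mR=41/8 → advance +1; mR−mL=2 → turn +1·90°
n=3: pose=(-5,4,E); sL=40/29, sR=200/113; mL=40/29, mR=10320/3277; mL+mR=14840/3277 → advance +1; mR−mL=200/113 → turn +1·90°
n=4: pose=(-4,4,N); sL=20/13, sR=100/81; mL=20/13, mR=2920/1053; mL+mR=4540/1053 → advance +1; mR−mL=100/81 → turn +1·90°
n=5: pose=(-4,5,W); sL=200/113, sR=200/149; mL=200/113, mR=52400/16837; mL+mR=82200/16837 → advance +1; mR−mL=200/149 → turn +1·90°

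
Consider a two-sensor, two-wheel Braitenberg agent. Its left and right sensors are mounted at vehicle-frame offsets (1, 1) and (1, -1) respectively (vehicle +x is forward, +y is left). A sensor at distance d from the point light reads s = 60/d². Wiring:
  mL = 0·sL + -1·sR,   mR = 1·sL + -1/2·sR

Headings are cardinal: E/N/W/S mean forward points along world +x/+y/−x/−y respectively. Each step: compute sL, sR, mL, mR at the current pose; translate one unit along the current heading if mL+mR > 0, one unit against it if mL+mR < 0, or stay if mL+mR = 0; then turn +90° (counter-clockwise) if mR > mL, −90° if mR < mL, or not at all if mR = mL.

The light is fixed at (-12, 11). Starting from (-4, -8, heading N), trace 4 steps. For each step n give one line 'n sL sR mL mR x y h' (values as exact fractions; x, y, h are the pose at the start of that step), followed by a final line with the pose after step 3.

n=0: pose=(-4,-8,N); sL=60/373, sR=4/27; mL=-4/27, mR=874/10071; mL+mR=-206/3357 → advance -1; mR−mL=2366/10071 → turn +1·90°
n=1: pose=(-4,-9,W); sL=6/49, sR=6/41; mL=-6/41, mR=99/2009; mL+mR=-195/2009 → advance -1; mR−mL=393/2009 → turn +1·90°
n=2: pose=(-3,-9,S); sL=60/541, sR=12/101; mL=-12/101, mR=2814/54641; mL+mR=-3678/54641 → advance -1; mR−mL=9306/54641 → turn +1·90°
n=3: pose=(-3,-8,E); sL=15/106, sR=3/25; mL=-3/25, mR=108/1325; mL+mR=-51/1325 → advance -1; mR−mL=267/1325 → turn +1·90°

0 60/373 4/27 -4/27 874/10071 -4 -8 N
1 6/49 6/41 -6/41 99/2009 -4 -9 W
2 60/541 12/101 -12/101 2814/54641 -3 -9 S
3 15/106 3/25 -3/25 108/1325 -3 -8 E
final -4 -8 N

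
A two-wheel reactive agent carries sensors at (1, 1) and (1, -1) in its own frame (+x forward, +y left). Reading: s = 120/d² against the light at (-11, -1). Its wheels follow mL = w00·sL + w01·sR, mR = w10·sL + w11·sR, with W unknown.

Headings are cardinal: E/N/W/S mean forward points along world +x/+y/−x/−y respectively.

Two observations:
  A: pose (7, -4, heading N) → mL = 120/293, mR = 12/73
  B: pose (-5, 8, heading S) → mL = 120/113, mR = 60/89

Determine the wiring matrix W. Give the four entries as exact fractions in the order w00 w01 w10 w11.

obs A: pose=(7,-4,N) → sL=120/293, sR=24/73, mL=120/293, mR=12/73
obs B: pose=(-5,8,S) → sL=120/113, sR=120/89, mL=120/113, mR=60/89
sensor matrix S = [[120/293, 24/73], [120/113, 120/89]]; det S = 43683840/215109173
solve [mL_A; mL_B] = S·[w00; w01] and [mR_A; mR_B] = S·[w10; w11]:
  w00 = 1, w01 = 0, w10 = 0, w11 = 1/2

1 0 0 1/2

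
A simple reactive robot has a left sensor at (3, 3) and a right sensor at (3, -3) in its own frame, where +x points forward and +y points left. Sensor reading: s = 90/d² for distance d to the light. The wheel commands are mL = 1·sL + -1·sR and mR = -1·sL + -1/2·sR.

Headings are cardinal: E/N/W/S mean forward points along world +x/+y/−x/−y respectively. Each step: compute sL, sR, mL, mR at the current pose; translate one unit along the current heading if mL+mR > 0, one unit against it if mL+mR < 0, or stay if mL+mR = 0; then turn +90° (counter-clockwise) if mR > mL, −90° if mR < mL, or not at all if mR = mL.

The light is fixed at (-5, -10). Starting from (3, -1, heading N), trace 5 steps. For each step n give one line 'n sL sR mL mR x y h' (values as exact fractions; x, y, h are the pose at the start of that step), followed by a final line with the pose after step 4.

0 90/169 18/53 1728/8957 -6291/8957 3 -1 N
1 45/121 45/73 -2160/8833 -12015/17666 3 -2 E
2 18/25 90/41 -1512/1025 -1863/1025 2 -2 S
3 45/26 9/16 243/208 -837/416 2 -1 W
4 90/169 18/53 1728/8957 -6291/8957 3 -1 N
final 3 -2 E

n=0: pose=(3,-1,N); sL=90/169, sR=18/53; mL=1728/8957, mR=-6291/8957; mL+mR=-27/53 → advance -1; mR−mL=-8019/8957 → turn -1·90°
n=1: pose=(3,-2,E); sL=45/121, sR=45/73; mL=-2160/8833, mR=-12015/17666; mL+mR=-135/146 → advance -1; mR−mL=-7695/17666 → turn -1·90°
n=2: pose=(2,-2,S); sL=18/25, sR=90/41; mL=-1512/1025, mR=-1863/1025; mL+mR=-135/41 → advance -1; mR−mL=-351/1025 → turn -1·90°
n=3: pose=(2,-1,W); sL=45/26, sR=9/16; mL=243/208, mR=-837/416; mL+mR=-27/32 → advance -1; mR−mL=-1323/416 → turn -1·90°
n=4: pose=(3,-1,N); sL=90/169, sR=18/53; mL=1728/8957, mR=-6291/8957; mL+mR=-27/53 → advance -1; mR−mL=-8019/8957 → turn -1·90°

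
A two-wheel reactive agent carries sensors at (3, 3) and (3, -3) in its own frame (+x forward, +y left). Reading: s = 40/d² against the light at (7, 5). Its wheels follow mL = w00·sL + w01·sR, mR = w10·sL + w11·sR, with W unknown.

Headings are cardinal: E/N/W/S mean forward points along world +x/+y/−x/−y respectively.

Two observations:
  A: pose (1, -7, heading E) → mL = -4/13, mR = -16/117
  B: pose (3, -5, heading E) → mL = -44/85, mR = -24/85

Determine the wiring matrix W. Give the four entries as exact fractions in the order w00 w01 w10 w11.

-1/2 -1/2 -1/2 1/2

obs A: pose=(1,-7,E) → sL=4/9, sR=20/117, mL=-4/13, mR=-16/117
obs B: pose=(3,-5,E) → sL=4/5, sR=4/17, mL=-44/85, mR=-24/85
sensor matrix S = [[4/9, 20/117], [4/5, 4/17]]; det S = -64/1989
solve [mL_A; mL_B] = S·[w00; w01] and [mR_A; mR_B] = S·[w10; w11]:
  w00 = -1/2, w01 = -1/2, w10 = -1/2, w11 = 1/2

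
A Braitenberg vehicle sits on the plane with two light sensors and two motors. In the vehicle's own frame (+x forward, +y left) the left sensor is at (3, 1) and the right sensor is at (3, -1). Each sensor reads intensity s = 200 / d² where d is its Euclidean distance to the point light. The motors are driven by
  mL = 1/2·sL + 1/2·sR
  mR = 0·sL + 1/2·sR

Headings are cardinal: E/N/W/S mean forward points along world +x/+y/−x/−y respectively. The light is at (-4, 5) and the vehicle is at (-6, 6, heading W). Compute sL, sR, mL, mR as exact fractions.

left sensor world pos  = (-9, 5); dL² = 25
right sensor world pos = (-9, 7); dR² = 29
sL = 200/25 = 8
sR = 200/29 = 200/29
mL = 1/2·sL + 1/2·sR = 216/29
mR = 0·sL + 1/2·sR = 100/29

8 200/29 216/29 100/29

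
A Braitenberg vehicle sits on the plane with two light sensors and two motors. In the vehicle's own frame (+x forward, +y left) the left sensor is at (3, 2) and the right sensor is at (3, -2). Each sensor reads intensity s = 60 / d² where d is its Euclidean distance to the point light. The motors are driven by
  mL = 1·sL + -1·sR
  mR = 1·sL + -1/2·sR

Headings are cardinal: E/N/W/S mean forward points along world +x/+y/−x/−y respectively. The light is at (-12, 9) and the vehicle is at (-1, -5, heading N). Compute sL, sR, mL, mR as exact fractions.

left sensor world pos  = (-3, -2); dL² = 202
right sensor world pos = (1, -2); dR² = 290
sL = 60/202 = 30/101
sR = 60/290 = 6/29
mL = 1·sL + -1·sR = 264/2929
mR = 1·sL + -1/2·sR = 567/2929

30/101 6/29 264/2929 567/2929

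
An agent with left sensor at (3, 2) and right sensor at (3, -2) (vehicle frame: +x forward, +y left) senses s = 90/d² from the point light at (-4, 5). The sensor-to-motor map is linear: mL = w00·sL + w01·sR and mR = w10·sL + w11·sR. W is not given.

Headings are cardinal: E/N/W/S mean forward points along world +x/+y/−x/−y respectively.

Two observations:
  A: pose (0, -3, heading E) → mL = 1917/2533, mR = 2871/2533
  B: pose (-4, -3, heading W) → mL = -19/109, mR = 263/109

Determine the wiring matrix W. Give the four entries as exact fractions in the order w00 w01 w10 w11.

obs A: pose=(0,-3,E) → sL=18/17, sR=90/149, mL=1917/2533, mR=2871/2533
obs B: pose=(-4,-3,W) → sL=90/109, sR=2, mL=-19/109, mR=263/109
sensor matrix S = [[18/17, 90/149], [90/109, 2]]; det S = 446976/276097
solve [mL_A; mL_B] = S·[w00; w01] and [mR_A; mR_B] = S·[w10; w11]:
  w00 = 1, w01 = -1/2, w10 = 1/2, w11 = 1

1 -1/2 1/2 1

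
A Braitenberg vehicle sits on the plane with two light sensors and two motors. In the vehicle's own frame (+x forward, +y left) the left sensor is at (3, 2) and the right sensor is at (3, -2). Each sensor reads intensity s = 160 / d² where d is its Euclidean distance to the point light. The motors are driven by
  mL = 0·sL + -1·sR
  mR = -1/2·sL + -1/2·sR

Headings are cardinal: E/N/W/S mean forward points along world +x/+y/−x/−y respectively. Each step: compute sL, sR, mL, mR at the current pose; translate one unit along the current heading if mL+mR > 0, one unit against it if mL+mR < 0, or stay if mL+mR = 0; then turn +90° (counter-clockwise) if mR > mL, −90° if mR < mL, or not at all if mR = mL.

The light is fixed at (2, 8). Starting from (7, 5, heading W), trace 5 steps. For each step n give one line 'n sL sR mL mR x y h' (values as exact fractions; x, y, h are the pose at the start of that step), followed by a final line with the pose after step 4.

n=0: pose=(7,5,W); sL=160/29, sR=32; mL=-32, mR=-544/29; mL+mR=-1472/29 → advance -1; mR−mL=384/29 → turn +1·90°
n=1: pose=(8,5,S); sL=8/5, sR=40/13; mL=-40/13, mR=-152/65; mL+mR=-352/65 → advance -1; mR−mL=48/65 → turn +1·90°
n=2: pose=(8,6,E); sL=160/81, sR=160/97; mL=-160/97, mR=-14240/7857; mL+mR=-27200/7857 → advance -1; mR−mL=-1280/7857 → turn -1·90°
n=3: pose=(7,6,S); sL=80/37, sR=80/17; mL=-80/17, mR=-2160/629; mL+mR=-5120/629 → advance -1; mR−mL=800/629 → turn +1·90°
n=4: pose=(7,7,E); sL=32/13, sR=160/73; mL=-160/73, mR=-2208/949; mL+mR=-4288/949 → advance -1; mR−mL=-128/949 → turn -1·90°

0 160/29 32 -32 -544/29 7 5 W
1 8/5 40/13 -40/13 -152/65 8 5 S
2 160/81 160/97 -160/97 -14240/7857 8 6 E
3 80/37 80/17 -80/17 -2160/629 7 6 S
4 32/13 160/73 -160/73 -2208/949 7 7 E
final 6 7 S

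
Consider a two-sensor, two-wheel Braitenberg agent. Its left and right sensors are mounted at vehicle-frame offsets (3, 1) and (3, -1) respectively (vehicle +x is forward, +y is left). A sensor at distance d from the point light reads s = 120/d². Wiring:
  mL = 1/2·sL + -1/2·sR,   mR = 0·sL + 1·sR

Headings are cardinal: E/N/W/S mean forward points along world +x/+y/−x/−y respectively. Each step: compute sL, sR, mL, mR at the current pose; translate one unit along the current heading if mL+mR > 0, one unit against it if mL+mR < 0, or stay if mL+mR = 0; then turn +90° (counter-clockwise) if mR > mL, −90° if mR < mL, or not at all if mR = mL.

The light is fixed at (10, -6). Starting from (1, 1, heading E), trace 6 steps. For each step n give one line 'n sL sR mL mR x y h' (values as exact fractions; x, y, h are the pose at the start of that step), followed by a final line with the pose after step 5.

0 6/5 5/3 -7/30 5/3 1 1 E
1 120/181 120/149 -1920/26969 120/149 2 1 N
2 12/17 60/101 96/1717 60/101 2 2 W
3 120/89 24/25 432/2225 24/25 1 2 S
4 6/5 5/3 -7/30 5/3 1 1 E
5 120/181 120/149 -1920/26969 120/149 2 1 N
final 2 2 W

n=0: pose=(1,1,E); sL=6/5, sR=5/3; mL=-7/30, mR=5/3; mL+mR=43/30 → advance +1; mR−mL=19/10 → turn +1·90°
n=1: pose=(2,1,N); sL=120/181, sR=120/149; mL=-1920/26969, mR=120/149; mL+mR=19800/26969 → advance +1; mR−mL=23640/26969 → turn +1·90°
n=2: pose=(2,2,W); sL=12/17, sR=60/101; mL=96/1717, mR=60/101; mL+mR=1116/1717 → advance +1; mR−mL=924/1717 → turn +1·90°
n=3: pose=(1,2,S); sL=120/89, sR=24/25; mL=432/2225, mR=24/25; mL+mR=2568/2225 → advance +1; mR−mL=1704/2225 → turn +1·90°
n=4: pose=(1,1,E); sL=6/5, sR=5/3; mL=-7/30, mR=5/3; mL+mR=43/30 → advance +1; mR−mL=19/10 → turn +1·90°
n=5: pose=(2,1,N); sL=120/181, sR=120/149; mL=-1920/26969, mR=120/149; mL+mR=19800/26969 → advance +1; mR−mL=23640/26969 → turn +1·90°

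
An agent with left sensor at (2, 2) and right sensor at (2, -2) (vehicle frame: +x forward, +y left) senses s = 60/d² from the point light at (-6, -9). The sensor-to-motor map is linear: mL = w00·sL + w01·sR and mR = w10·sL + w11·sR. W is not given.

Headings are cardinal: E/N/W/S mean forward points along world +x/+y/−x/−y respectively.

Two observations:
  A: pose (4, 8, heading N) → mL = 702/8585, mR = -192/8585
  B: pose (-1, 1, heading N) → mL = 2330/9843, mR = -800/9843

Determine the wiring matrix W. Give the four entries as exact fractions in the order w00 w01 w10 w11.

1 -1/2 -1 1

obs A: pose=(4,8,N) → sL=12/85, sR=12/101, mL=702/8585, mR=-192/8585
obs B: pose=(-1,1,N) → sL=20/51, sR=60/193, mL=2330/9843, mR=-800/9843
sensor matrix S = [[12/85, 12/101], [20/51, 60/193]]; det S = -896/331381
solve [mL_A; mL_B] = S·[w00; w01] and [mR_A; mR_B] = S·[w10; w11]:
  w00 = 1, w01 = -1/2, w10 = -1, w11 = 1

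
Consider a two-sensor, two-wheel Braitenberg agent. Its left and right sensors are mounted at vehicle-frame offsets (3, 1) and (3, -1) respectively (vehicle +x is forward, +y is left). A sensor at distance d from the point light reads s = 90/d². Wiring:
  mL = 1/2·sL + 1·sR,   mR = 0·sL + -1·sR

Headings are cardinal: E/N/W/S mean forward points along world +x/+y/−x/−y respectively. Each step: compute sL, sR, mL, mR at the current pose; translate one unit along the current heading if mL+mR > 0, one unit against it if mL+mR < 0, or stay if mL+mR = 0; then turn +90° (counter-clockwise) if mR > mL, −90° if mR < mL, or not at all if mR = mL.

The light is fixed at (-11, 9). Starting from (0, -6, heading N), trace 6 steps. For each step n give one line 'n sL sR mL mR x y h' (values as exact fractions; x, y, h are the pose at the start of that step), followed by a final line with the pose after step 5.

0 45/122 5/16 485/976 -5/16 0 -6 N
1 18/73 90/421 10359/30733 -90/421 0 -5 E
2 45/229 9/41 5967/18778 -9/41 1 -5 S
3 90/337 90/277 42795/93349 -90/277 1 -6 W
4 45/122 5/16 485/976 -5/16 0 -6 N
5 18/73 90/421 10359/30733 -90/421 0 -5 E
final 1 -5 S

n=0: pose=(0,-6,N); sL=45/122, sR=5/16; mL=485/976, mR=-5/16; mL+mR=45/244 → advance +1; mR−mL=-395/488 → turn -1·90°
n=1: pose=(0,-5,E); sL=18/73, sR=90/421; mL=10359/30733, mR=-90/421; mL+mR=9/73 → advance +1; mR−mL=-16929/30733 → turn -1·90°
n=2: pose=(1,-5,S); sL=45/229, sR=9/41; mL=5967/18778, mR=-9/41; mL+mR=45/458 → advance +1; mR−mL=-10089/18778 → turn -1·90°
n=3: pose=(1,-6,W); sL=90/337, sR=90/277; mL=42795/93349, mR=-90/277; mL+mR=45/337 → advance +1; mR−mL=-73125/93349 → turn -1·90°
n=4: pose=(0,-6,N); sL=45/122, sR=5/16; mL=485/976, mR=-5/16; mL+mR=45/244 → advance +1; mR−mL=-395/488 → turn -1·90°
n=5: pose=(0,-5,E); sL=18/73, sR=90/421; mL=10359/30733, mR=-90/421; mL+mR=9/73 → advance +1; mR−mL=-16929/30733 → turn -1·90°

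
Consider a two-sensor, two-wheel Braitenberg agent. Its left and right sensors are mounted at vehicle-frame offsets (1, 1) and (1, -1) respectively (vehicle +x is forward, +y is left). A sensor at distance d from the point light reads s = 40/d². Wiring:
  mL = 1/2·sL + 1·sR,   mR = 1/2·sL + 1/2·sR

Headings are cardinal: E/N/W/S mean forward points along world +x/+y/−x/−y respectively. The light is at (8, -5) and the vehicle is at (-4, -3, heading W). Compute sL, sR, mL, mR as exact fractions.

4/17 20/89 518/1513 348/1513

left sensor world pos  = (-5, -4); dL² = 170
right sensor world pos = (-5, -2); dR² = 178
sL = 40/170 = 4/17
sR = 40/178 = 20/89
mL = 1/2·sL + 1·sR = 518/1513
mR = 1/2·sL + 1/2·sR = 348/1513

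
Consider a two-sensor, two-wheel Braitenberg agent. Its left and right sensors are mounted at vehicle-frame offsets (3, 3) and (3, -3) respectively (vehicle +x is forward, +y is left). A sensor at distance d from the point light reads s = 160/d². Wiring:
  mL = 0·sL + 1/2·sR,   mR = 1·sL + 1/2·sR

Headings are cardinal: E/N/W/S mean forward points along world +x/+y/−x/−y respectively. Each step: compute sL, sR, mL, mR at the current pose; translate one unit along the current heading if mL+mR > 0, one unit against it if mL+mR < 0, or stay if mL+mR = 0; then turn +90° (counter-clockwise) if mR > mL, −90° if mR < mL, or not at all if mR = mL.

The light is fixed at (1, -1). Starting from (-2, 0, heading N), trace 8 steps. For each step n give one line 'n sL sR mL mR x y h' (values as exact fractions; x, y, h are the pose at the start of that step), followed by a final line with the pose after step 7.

0 40/13 10 5 105/13 -2 0 N
1 160/37 160/61 80/61 12720/2257 -2 1 W
2 80 16/5 8/5 408/5 -3 1 S
3 160/17 32 16 432/17 -3 0 E
4 40/13 10 5 105/13 -2 0 N
5 160/37 160/61 80/61 12720/2257 -2 1 W
6 80 16/5 8/5 408/5 -3 1 S
7 160/17 32 16 432/17 -3 0 E
final -2 0 N

n=0: pose=(-2,0,N); sL=40/13, sR=10; mL=5, mR=105/13; mL+mR=170/13 → advance +1; mR−mL=40/13 → turn +1·90°
n=1: pose=(-2,1,W); sL=160/37, sR=160/61; mL=80/61, mR=12720/2257; mL+mR=15680/2257 → advance +1; mR−mL=160/37 → turn +1·90°
n=2: pose=(-3,1,S); sL=80, sR=16/5; mL=8/5, mR=408/5; mL+mR=416/5 → advance +1; mR−mL=80 → turn +1·90°
n=3: pose=(-3,0,E); sL=160/17, sR=32; mL=16, mR=432/17; mL+mR=704/17 → advance +1; mR−mL=160/17 → turn +1·90°
n=4: pose=(-2,0,N); sL=40/13, sR=10; mL=5, mR=105/13; mL+mR=170/13 → advance +1; mR−mL=40/13 → turn +1·90°
n=5: pose=(-2,1,W); sL=160/37, sR=160/61; mL=80/61, mR=12720/2257; mL+mR=15680/2257 → advance +1; mR−mL=160/37 → turn +1·90°
n=6: pose=(-3,1,S); sL=80, sR=16/5; mL=8/5, mR=408/5; mL+mR=416/5 → advance +1; mR−mL=80 → turn +1·90°
n=7: pose=(-3,0,E); sL=160/17, sR=32; mL=16, mR=432/17; mL+mR=704/17 → advance +1; mR−mL=160/17 → turn +1·90°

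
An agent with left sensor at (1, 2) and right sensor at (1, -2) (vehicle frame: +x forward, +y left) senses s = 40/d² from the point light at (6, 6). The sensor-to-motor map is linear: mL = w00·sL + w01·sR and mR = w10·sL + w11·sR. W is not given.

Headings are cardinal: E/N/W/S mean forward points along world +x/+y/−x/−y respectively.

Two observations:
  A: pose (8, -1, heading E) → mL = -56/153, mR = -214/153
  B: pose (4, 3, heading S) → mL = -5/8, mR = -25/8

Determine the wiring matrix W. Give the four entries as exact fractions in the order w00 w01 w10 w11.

obs A: pose=(8,-1,E) → sL=20/17, sR=4/9, mL=-56/153, mR=-214/153
obs B: pose=(4,3,S) → sL=5/2, sR=5/4, mL=-5/8, mR=-25/8
sensor matrix S = [[20/17, 4/9], [5/2, 5/4]]; det S = 55/153
solve [mL_A; mL_B] = S·[w00; w01] and [mR_A; mR_B] = S·[w10; w11]:
  w00 = -1/2, w01 = 1/2, w10 = -1, w11 = -1/2

-1/2 1/2 -1 -1/2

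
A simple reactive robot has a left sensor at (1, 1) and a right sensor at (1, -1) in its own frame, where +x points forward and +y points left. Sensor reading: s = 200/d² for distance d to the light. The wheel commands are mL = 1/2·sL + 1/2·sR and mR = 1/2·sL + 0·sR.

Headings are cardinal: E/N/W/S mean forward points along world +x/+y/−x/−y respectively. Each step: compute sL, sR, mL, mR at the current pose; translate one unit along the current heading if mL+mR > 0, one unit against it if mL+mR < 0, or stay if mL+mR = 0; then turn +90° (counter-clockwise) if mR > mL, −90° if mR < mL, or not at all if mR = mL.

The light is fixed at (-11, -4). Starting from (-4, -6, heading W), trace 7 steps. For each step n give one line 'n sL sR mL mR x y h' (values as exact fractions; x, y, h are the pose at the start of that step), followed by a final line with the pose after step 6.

n=0: pose=(-4,-6,W); sL=40/9, sR=200/37; mL=1640/333, mR=20/9; mL+mR=2380/333 → advance +1; mR−mL=-100/37 → turn -1·90°
n=1: pose=(-5,-6,N); sL=100/13, sR=4; mL=76/13, mR=50/13; mL+mR=126/13 → advance +1; mR−mL=-2 → turn -1·90°
n=2: pose=(-5,-5,E); sL=200/49, sR=200/53; mL=10200/2597, mR=100/49; mL+mR=15500/2597 → advance +1; mR−mL=-100/53 → turn -1·90°
n=3: pose=(-4,-5,S); sL=50/17, sR=5; mL=135/34, mR=25/17; mL+mR=185/34 → advance +1; mR−mL=-5/2 → turn -1·90°
n=4: pose=(-4,-6,W); sL=40/9, sR=200/37; mL=1640/333, mR=20/9; mL+mR=2380/333 → advance +1; mR−mL=-100/37 → turn -1·90°
n=5: pose=(-5,-6,N); sL=100/13, sR=4; mL=76/13, mR=50/13; mL+mR=126/13 → advance +1; mR−mL=-2 → turn -1·90°
n=6: pose=(-5,-5,E); sL=200/49, sR=200/53; mL=10200/2597, mR=100/49; mL+mR=15500/2597 → advance +1; mR−mL=-100/53 → turn -1·90°

0 40/9 200/37 1640/333 20/9 -4 -6 W
1 100/13 4 76/13 50/13 -5 -6 N
2 200/49 200/53 10200/2597 100/49 -5 -5 E
3 50/17 5 135/34 25/17 -4 -5 S
4 40/9 200/37 1640/333 20/9 -4 -6 W
5 100/13 4 76/13 50/13 -5 -6 N
6 200/49 200/53 10200/2597 100/49 -5 -5 E
final -4 -5 S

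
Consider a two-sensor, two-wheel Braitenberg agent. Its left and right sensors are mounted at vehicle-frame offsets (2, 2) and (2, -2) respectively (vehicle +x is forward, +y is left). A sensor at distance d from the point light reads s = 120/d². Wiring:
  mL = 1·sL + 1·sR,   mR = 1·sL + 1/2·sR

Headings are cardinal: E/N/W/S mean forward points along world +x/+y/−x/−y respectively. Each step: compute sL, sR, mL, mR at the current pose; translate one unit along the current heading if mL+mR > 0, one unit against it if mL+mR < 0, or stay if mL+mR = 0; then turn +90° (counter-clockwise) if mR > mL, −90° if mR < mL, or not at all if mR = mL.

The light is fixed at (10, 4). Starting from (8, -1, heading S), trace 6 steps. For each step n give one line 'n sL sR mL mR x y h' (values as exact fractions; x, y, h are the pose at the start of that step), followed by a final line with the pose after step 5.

n=0: pose=(8,-1,S); sL=120/49, sR=24/13; mL=2736/637, mR=2148/637; mL+mR=4884/637 → advance +1; mR−mL=-12/13 → turn -1·90°
n=1: pose=(8,-2,W); sL=3/2, sR=15/4; mL=21/4, mR=27/8; mL+mR=69/8 → advance +1; mR−mL=-15/8 → turn -1·90°
n=2: pose=(7,-2,N); sL=120/41, sR=120/17; mL=6960/697, mR=4500/697; mL+mR=11460/697 → advance +1; mR−mL=-60/17 → turn -1·90°
n=3: pose=(7,-1,E); sL=12, sR=12/5; mL=72/5, mR=66/5; mL+mR=138/5 → advance +1; mR−mL=-6/5 → turn -1·90°
n=4: pose=(8,-1,S); sL=120/49, sR=24/13; mL=2736/637, mR=2148/637; mL+mR=4884/637 → advance +1; mR−mL=-12/13 → turn -1·90°
n=5: pose=(8,-2,W); sL=3/2, sR=15/4; mL=21/4, mR=27/8; mL+mR=69/8 → advance +1; mR−mL=-15/8 → turn -1·90°

0 120/49 24/13 2736/637 2148/637 8 -1 S
1 3/2 15/4 21/4 27/8 8 -2 W
2 120/41 120/17 6960/697 4500/697 7 -2 N
3 12 12/5 72/5 66/5 7 -1 E
4 120/49 24/13 2736/637 2148/637 8 -1 S
5 3/2 15/4 21/4 27/8 8 -2 W
final 7 -2 N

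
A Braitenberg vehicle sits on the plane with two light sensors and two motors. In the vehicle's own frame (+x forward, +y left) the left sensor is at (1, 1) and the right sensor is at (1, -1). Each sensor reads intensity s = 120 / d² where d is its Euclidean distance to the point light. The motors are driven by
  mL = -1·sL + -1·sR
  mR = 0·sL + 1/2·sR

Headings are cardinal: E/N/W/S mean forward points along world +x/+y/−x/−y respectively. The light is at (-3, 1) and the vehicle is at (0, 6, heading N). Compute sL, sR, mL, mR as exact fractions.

left sensor world pos  = (-1, 7); dL² = 40
right sensor world pos = (1, 7); dR² = 52
sL = 120/40 = 3
sR = 120/52 = 30/13
mL = -1·sL + -1·sR = -69/13
mR = 0·sL + 1/2·sR = 15/13

3 30/13 -69/13 15/13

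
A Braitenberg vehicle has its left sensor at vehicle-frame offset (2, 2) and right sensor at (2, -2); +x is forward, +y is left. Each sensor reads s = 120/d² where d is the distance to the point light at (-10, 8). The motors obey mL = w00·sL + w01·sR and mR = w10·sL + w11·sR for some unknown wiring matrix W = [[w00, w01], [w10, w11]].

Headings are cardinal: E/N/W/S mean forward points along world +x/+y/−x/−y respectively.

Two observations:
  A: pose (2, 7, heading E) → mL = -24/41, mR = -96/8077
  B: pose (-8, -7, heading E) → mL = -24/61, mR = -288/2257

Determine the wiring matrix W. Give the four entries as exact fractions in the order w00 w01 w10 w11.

0 -1 -1/2 1/2

obs A: pose=(2,7,E) → sL=120/197, sR=24/41, mL=-24/41, mR=-96/8077
obs B: pose=(-8,-7,E) → sL=24/37, sR=24/61, mL=-24/61, mR=-288/2257
sensor matrix S = [[120/197, 24/41], [24/37, 24/61]]; det S = -2552832/18229789
solve [mL_A; mL_B] = S·[w00; w01] and [mR_A; mR_B] = S·[w10; w11]:
  w00 = 0, w01 = -1, w10 = -1/2, w11 = 1/2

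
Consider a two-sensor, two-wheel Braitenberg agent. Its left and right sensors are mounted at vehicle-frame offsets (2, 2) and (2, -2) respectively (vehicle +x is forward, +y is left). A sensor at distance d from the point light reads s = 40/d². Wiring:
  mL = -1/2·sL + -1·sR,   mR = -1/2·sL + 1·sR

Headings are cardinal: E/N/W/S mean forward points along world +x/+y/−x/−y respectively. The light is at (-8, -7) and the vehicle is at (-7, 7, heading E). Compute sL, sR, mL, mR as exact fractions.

left sensor world pos  = (-5, 9); dL² = 265
right sensor world pos = (-5, 5); dR² = 153
sL = 40/265 = 8/53
sR = 40/153 = 40/153
mL = -1/2·sL + -1·sR = -2732/8109
mR = -1/2·sL + 1·sR = 1508/8109

8/53 40/153 -2732/8109 1508/8109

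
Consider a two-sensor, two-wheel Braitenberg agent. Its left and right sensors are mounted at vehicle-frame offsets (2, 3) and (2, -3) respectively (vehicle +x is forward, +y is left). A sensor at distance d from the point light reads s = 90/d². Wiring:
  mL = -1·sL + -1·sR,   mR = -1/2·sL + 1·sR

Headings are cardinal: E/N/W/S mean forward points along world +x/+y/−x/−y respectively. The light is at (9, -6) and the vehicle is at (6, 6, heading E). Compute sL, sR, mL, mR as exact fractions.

45/113 45/41 -6930/4633 8325/9266

left sensor world pos  = (8, 9); dL² = 226
right sensor world pos = (8, 3); dR² = 82
sL = 90/226 = 45/113
sR = 90/82 = 45/41
mL = -1·sL + -1·sR = -6930/4633
mR = -1/2·sL + 1·sR = 8325/9266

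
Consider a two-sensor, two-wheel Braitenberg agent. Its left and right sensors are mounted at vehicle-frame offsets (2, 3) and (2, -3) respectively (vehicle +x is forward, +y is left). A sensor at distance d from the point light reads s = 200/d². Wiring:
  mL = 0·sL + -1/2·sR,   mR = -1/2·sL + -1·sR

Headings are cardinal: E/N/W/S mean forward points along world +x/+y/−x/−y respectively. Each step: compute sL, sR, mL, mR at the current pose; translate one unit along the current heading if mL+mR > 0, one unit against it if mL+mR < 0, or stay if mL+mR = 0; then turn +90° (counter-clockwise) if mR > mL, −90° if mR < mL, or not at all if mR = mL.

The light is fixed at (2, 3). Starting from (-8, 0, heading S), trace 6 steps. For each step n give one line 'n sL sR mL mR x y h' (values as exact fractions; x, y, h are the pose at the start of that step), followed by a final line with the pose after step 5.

0 100/37 100/97 -50/97 -8550/3589 -8 0 S
1 200/169 40/29 -20/29 -9660/4901 -8 1 W
2 25/18 50/9 -25/9 -25/4 -7 1 N
3 200/49 40/17 -20/17 -3660/833 -7 0 E
4 100/37 100/97 -50/97 -8550/3589 -8 0 S
5 200/169 40/29 -20/29 -9660/4901 -8 1 W
final -7 1 N

n=0: pose=(-8,0,S); sL=100/37, sR=100/97; mL=-50/97, mR=-8550/3589; mL+mR=-10400/3589 → advance -1; mR−mL=-6700/3589 → turn -1·90°
n=1: pose=(-8,1,W); sL=200/169, sR=40/29; mL=-20/29, mR=-9660/4901; mL+mR=-13040/4901 → advance -1; mR−mL=-6280/4901 → turn -1·90°
n=2: pose=(-7,1,N); sL=25/18, sR=50/9; mL=-25/9, mR=-25/4; mL+mR=-325/36 → advance -1; mR−mL=-125/36 → turn -1·90°
n=3: pose=(-7,0,E); sL=200/49, sR=40/17; mL=-20/17, mR=-3660/833; mL+mR=-4640/833 → advance -1; mR−mL=-2680/833 → turn -1·90°
n=4: pose=(-8,0,S); sL=100/37, sR=100/97; mL=-50/97, mR=-8550/3589; mL+mR=-10400/3589 → advance -1; mR−mL=-6700/3589 → turn -1·90°
n=5: pose=(-8,1,W); sL=200/169, sR=40/29; mL=-20/29, mR=-9660/4901; mL+mR=-13040/4901 → advance -1; mR−mL=-6280/4901 → turn -1·90°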